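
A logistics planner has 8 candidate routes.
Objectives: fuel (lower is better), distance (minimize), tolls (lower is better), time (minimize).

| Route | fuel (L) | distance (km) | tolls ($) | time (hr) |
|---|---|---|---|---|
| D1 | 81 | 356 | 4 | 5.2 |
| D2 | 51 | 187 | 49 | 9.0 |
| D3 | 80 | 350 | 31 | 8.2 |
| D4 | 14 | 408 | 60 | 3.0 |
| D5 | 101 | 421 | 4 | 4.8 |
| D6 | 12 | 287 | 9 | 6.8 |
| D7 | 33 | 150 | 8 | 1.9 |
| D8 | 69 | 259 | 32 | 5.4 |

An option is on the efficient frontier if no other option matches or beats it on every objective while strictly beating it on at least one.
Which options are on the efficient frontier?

D1: not dominated.
D2: dominated by D7 (fuel 33≤51, distance 150≤187, tolls 8≤49, time 1.9≤9.0).
D3: dominated by D6 (fuel 12≤80, distance 287≤350, tolls 9≤31, time 6.8≤8.2).
D4: not dominated.
D5: not dominated.
D6: not dominated (best fuel).
D7: not dominated (best distance).
D8: dominated by D7 (fuel 33≤69, distance 150≤259, tolls 8≤32, time 1.9≤5.4).

D1, D4, D5, D6, D7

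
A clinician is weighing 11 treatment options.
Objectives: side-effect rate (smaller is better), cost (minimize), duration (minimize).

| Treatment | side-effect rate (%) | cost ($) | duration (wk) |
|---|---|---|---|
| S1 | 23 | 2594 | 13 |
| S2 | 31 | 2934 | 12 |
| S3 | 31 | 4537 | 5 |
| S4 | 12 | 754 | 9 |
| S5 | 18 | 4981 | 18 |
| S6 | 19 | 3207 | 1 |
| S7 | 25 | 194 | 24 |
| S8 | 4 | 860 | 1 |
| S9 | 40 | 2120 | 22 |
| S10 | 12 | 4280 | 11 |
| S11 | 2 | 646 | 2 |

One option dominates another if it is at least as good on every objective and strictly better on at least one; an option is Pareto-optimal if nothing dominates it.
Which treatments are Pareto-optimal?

S1: dominated by S4 (side-effect rate 12≤23, cost 754≤2594, duration 9≤13).
S2: dominated by S4 (side-effect rate 12≤31, cost 754≤2934, duration 9≤12).
S3: dominated by S6 (side-effect rate 19≤31, cost 3207≤4537, duration 1≤5).
S4: dominated by S11 (side-effect rate 2≤12, cost 646≤754, duration 2≤9).
S5: dominated by S4 (side-effect rate 12≤18, cost 754≤4981, duration 9≤18).
S6: dominated by S8 (side-effect rate 4≤19, cost 860≤3207, duration 1≤1).
S7: not dominated (best cost).
S8: not dominated.
S9: dominated by S4 (side-effect rate 12≤40, cost 754≤2120, duration 9≤22).
S10: dominated by S4 (side-effect rate 12≤12, cost 754≤4280, duration 9≤11).
S11: not dominated (best side-effect rate).

S7, S8, S11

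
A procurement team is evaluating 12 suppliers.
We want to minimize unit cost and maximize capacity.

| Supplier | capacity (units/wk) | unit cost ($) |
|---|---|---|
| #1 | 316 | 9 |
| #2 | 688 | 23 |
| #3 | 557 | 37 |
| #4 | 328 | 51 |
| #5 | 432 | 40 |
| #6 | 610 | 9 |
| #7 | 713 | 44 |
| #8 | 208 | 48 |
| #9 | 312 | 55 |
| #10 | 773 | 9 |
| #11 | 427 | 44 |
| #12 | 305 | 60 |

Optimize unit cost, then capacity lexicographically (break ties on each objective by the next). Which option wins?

#10

First minimize unit cost: best is 9, kept {#1, #6, #10}.
Then maximize capacity: best is 773, kept {#10}.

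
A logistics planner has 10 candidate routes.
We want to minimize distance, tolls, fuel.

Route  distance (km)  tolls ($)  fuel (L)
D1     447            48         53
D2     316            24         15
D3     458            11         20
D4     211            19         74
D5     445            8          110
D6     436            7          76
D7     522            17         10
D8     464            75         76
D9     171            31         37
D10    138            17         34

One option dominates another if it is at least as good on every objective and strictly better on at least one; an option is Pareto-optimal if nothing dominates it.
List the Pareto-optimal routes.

D2, D3, D6, D7, D10

D1: dominated by D2 (distance 316≤447, tolls 24≤48, fuel 15≤53).
D2: not dominated.
D3: not dominated.
D4: dominated by D10 (distance 138≤211, tolls 17≤19, fuel 34≤74).
D5: dominated by D6 (distance 436≤445, tolls 7≤8, fuel 76≤110).
D6: not dominated (best tolls).
D7: not dominated (best fuel).
D8: dominated by D1 (distance 447≤464, tolls 48≤75, fuel 53≤76).
D9: dominated by D10 (distance 138≤171, tolls 17≤31, fuel 34≤37).
D10: not dominated (best distance).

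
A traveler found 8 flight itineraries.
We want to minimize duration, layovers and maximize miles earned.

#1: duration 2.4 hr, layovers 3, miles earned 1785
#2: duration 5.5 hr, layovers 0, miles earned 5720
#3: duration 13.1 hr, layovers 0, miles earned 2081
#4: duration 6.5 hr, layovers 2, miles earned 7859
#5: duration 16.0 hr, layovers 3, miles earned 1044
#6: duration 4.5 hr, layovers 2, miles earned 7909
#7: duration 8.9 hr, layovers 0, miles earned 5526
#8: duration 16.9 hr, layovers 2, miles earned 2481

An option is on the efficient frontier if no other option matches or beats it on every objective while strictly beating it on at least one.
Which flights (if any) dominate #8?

#2, #4, #6, #7

#2: duration 5.5≤16.9, layovers 0≤2, miles earned 5720≥2481 — dominates #8.
#4: duration 6.5≤16.9, layovers 2≤2, miles earned 7859≥2481 — dominates #8.
#6: duration 4.5≤16.9, layovers 2≤2, miles earned 7909≥2481 — dominates #8.
#7: duration 8.9≤16.9, layovers 0≤2, miles earned 5526≥2481 — dominates #8.
Others (#1, #3, #5) are each worse than #8 on at least one objective.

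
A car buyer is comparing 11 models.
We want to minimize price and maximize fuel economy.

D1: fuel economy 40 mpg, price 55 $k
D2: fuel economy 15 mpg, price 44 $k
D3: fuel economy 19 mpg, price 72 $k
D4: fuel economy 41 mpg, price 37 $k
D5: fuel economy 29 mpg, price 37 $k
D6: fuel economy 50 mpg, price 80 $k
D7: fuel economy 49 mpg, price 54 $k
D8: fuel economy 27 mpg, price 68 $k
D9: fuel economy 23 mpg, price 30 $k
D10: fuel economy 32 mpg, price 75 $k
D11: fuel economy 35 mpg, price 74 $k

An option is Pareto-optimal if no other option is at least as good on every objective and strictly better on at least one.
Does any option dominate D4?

D1: worse on fuel economy (40 vs 41).
D2: worse on fuel economy (15 vs 41).
D3: worse on fuel economy (19 vs 41).
D5: worse on fuel economy (29 vs 41).
D6: worse on price (80 vs 37).
D7: worse on price (54 vs 37).
D8: worse on fuel economy (27 vs 41).
D9: worse on fuel economy (23 vs 41).
D10: worse on fuel economy (32 vs 41).
D11: worse on fuel economy (35 vs 41).
No option is at least as good as D4 on every objective and strictly better on one.

No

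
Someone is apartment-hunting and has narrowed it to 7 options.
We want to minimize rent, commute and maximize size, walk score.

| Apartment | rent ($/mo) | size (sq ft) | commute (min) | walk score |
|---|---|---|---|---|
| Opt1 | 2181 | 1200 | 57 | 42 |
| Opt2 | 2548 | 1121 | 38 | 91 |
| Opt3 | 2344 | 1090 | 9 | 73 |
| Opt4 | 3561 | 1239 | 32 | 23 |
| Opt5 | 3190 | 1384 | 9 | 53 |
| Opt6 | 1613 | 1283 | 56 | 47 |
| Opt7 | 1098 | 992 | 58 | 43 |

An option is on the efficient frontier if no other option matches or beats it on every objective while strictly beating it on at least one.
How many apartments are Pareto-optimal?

Opt1: dominated by Opt6 (rent 1613≤2181, size 1283≥1200, commute 56≤57, walk score 47≥42).
Opt2: not dominated (best walk score).
Opt3: not dominated.
Opt4: dominated by Opt5 (rent 3190≤3561, size 1384≥1239, commute 9≤32, walk score 53≥23).
Opt5: not dominated (best size).
Opt6: not dominated.
Opt7: not dominated (best rent).
Pareto-optimal: Opt2, Opt3, Opt5, Opt6, Opt7 → 5.

5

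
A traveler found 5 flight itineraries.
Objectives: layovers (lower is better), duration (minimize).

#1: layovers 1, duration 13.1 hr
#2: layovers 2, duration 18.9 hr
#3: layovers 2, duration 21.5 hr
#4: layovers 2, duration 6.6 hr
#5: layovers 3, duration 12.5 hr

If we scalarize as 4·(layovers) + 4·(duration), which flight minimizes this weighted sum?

#4

#1: 4·1 + 4·13.1 = 56.4
#2: 4·2 + 4·18.9 = 83.6
#3: 4·2 + 4·21.5 = 94.0
#4: 4·2 + 4·6.6 = 34.4
#5: 4·3 + 4·12.5 = 62.0
Lowest: #4 at 34.4.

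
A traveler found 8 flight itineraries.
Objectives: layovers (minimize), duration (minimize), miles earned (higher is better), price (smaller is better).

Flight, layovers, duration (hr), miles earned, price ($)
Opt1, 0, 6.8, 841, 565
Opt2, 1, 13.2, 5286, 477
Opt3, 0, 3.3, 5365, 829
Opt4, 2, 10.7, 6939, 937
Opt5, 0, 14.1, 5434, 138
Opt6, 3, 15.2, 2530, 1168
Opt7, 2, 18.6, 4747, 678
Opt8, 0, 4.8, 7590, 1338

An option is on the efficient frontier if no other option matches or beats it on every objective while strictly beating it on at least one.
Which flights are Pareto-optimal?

Opt1: not dominated.
Opt2: not dominated.
Opt3: not dominated (best duration).
Opt4: not dominated.
Opt5: not dominated (best price).
Opt6: dominated by Opt2 (layovers 1≤3, duration 13.2≤15.2, miles earned 5286≥2530, price 477≤1168).
Opt7: dominated by Opt2 (layovers 1≤2, duration 13.2≤18.6, miles earned 5286≥4747, price 477≤678).
Opt8: not dominated (best miles earned).

Opt1, Opt2, Opt3, Opt4, Opt5, Opt8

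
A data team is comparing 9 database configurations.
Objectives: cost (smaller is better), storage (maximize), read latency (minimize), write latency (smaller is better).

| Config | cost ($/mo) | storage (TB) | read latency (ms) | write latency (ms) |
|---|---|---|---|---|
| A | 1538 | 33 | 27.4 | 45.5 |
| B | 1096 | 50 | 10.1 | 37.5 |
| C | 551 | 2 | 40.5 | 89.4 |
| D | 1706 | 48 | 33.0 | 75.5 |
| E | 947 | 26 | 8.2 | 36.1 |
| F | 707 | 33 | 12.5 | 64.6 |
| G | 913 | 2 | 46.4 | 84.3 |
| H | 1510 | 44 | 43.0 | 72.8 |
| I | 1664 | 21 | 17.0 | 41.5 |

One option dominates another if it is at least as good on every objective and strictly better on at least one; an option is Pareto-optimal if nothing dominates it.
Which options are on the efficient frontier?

A: dominated by B (cost 1096≤1538, storage 50≥33, read latency 10.1≤27.4, write latency 37.5≤45.5).
B: not dominated (best storage).
C: not dominated (best cost).
D: dominated by B (cost 1096≤1706, storage 50≥48, read latency 10.1≤33.0, write latency 37.5≤75.5).
E: not dominated (best read latency).
F: not dominated.
G: dominated by F (cost 707≤913, storage 33≥2, read latency 12.5≤46.4, write latency 64.6≤84.3).
H: dominated by B (cost 1096≤1510, storage 50≥44, read latency 10.1≤43.0, write latency 37.5≤72.8).
I: dominated by B (cost 1096≤1664, storage 50≥21, read latency 10.1≤17.0, write latency 37.5≤41.5).

B, C, E, F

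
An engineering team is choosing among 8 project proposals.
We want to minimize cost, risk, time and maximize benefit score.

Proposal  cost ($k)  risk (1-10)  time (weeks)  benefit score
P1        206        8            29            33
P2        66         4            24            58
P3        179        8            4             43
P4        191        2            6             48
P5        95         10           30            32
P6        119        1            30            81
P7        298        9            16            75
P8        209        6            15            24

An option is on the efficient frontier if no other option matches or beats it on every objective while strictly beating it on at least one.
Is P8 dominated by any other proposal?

P4 vs P8: cost 191≤209, risk 2≤6, time 6≤15, benefit score 48≥24 — P4 is at least as good on every objective and strictly better on at least one, so P4 dominates P8.

Yes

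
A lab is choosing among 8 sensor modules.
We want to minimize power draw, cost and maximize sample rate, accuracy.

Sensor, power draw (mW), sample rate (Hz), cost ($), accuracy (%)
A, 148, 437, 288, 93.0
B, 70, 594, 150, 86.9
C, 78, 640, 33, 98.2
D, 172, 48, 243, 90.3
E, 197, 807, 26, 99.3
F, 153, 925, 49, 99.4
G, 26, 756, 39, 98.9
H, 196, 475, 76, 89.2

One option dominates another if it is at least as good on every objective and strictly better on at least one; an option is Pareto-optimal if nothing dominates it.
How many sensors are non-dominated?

A: dominated by C (power draw 78≤148, sample rate 640≥437, cost 33≤288, accuracy 98.2≥93.0).
B: dominated by G (power draw 26≤70, sample rate 756≥594, cost 39≤150, accuracy 98.9≥86.9).
C: not dominated.
D: dominated by C (power draw 78≤172, sample rate 640≥48, cost 33≤243, accuracy 98.2≥90.3).
E: not dominated (best cost).
F: not dominated (best sample rate).
G: not dominated (best power draw).
H: dominated by C (power draw 78≤196, sample rate 640≥475, cost 33≤76, accuracy 98.2≥89.2).
Pareto-optimal: C, E, F, G → 4.

4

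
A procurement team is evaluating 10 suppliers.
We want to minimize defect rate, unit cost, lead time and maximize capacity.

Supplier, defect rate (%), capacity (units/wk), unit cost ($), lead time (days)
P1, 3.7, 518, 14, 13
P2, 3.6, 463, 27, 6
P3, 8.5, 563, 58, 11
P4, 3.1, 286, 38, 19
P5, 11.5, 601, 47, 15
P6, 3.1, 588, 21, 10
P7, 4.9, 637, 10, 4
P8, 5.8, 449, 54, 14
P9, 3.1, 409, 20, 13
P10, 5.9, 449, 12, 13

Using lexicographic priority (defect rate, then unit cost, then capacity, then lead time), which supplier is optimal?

P9

First minimize defect rate: best is 3.1, kept {P4, P6, P9}.
Then minimize unit cost: best is 20, kept {P9}.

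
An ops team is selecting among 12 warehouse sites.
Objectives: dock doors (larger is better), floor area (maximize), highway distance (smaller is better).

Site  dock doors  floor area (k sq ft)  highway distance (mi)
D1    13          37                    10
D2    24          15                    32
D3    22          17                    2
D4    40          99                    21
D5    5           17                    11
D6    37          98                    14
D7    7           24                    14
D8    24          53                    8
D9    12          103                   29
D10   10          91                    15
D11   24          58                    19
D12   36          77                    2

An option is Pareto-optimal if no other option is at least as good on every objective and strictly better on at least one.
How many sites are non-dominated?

4

D1: dominated by D8 (dock doors 24≥13, floor area 53≥37, highway distance 8≤10).
D2: dominated by D4 (dock doors 40≥24, floor area 99≥15, highway distance 21≤32).
D3: dominated by D12 (dock doors 36≥22, floor area 77≥17, highway distance 2≤2).
D4: not dominated (best dock doors).
D5: dominated by D1 (dock doors 13≥5, floor area 37≥17, highway distance 10≤11).
D6: not dominated.
D7: dominated by D1 (dock doors 13≥7, floor area 37≥24, highway distance 10≤14).
D8: dominated by D12 (dock doors 36≥24, floor area 77≥53, highway distance 2≤8).
D9: not dominated (best floor area).
D10: dominated by D6 (dock doors 37≥10, floor area 98≥91, highway distance 14≤15).
D11: dominated by D6 (dock doors 37≥24, floor area 98≥58, highway distance 14≤19).
D12: not dominated.
Pareto-optimal: D4, D6, D9, D12 → 4.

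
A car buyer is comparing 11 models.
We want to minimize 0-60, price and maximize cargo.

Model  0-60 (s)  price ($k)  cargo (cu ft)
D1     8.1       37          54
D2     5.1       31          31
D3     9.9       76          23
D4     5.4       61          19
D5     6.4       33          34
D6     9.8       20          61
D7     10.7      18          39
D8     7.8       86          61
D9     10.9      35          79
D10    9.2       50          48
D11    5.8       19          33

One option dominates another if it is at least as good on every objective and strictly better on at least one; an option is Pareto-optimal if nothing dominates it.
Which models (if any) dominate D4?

D2

D2: 0-60 5.1≤5.4, price 31≤61, cargo 31≥19 — dominates D4.
Others (D1, D3, D5, D6, D7, D8, D9, D10, D11) are each worse than D4 on at least one objective.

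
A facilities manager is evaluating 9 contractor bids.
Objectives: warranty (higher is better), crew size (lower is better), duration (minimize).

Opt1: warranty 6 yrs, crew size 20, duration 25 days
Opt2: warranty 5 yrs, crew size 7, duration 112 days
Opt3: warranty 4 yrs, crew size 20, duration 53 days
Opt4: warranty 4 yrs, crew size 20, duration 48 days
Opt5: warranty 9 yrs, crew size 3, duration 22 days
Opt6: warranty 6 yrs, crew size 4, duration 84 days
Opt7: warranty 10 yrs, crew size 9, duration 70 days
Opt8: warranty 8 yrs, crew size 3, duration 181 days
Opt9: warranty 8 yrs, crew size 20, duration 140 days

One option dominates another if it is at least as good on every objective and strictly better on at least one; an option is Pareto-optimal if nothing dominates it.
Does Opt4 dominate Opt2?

No

Opt4 vs Opt2: Opt4 is worse on warranty (4 vs 5), so it does not dominate Opt2.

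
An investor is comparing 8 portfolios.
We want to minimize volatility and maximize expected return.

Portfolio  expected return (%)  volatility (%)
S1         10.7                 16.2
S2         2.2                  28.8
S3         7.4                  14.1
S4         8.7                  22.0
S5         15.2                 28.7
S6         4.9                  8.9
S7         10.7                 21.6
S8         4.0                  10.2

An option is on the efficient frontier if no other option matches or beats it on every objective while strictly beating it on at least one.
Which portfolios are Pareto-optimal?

S1: not dominated.
S2: dominated by S1 (expected return 10.7≥2.2, volatility 16.2≤28.8).
S3: not dominated.
S4: dominated by S1 (expected return 10.7≥8.7, volatility 16.2≤22.0).
S5: not dominated (best expected return).
S6: not dominated (best volatility).
S7: dominated by S1 (expected return 10.7≥10.7, volatility 16.2≤21.6).
S8: dominated by S6 (expected return 4.9≥4.0, volatility 8.9≤10.2).

S1, S3, S5, S6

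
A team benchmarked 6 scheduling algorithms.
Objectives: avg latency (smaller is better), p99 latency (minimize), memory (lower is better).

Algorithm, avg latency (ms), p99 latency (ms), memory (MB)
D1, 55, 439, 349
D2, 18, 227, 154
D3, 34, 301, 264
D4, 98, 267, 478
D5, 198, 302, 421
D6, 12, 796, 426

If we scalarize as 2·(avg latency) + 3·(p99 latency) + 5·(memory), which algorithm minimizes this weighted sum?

D2

D1: 2·55 + 3·439 + 5·349 = 3172
D2: 2·18 + 3·227 + 5·154 = 1487
D3: 2·34 + 3·301 + 5·264 = 2291
D4: 2·98 + 3·267 + 5·478 = 3387
D5: 2·198 + 3·302 + 5·421 = 3407
D6: 2·12 + 3·796 + 5·426 = 4542
Lowest: D2 at 1487.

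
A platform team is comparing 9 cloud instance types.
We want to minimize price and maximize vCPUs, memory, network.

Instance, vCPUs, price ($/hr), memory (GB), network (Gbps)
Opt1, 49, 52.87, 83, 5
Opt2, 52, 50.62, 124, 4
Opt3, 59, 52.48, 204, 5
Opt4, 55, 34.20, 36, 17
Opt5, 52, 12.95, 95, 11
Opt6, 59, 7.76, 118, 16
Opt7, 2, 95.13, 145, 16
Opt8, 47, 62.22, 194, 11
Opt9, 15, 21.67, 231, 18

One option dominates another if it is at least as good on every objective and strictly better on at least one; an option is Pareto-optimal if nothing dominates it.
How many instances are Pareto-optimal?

Opt1: dominated by Opt3 (vCPUs 59≥49, price 52.48≤52.87, memory 204≥83, network 5≥5).
Opt2: not dominated.
Opt3: not dominated.
Opt4: not dominated.
Opt5: dominated by Opt6 (vCPUs 59≥52, price 7.76≤12.95, memory 118≥95, network 16≥11).
Opt6: not dominated (best price).
Opt7: dominated by Opt9 (vCPUs 15≥2, price 21.67≤95.13, memory 231≥145, network 18≥16).
Opt8: not dominated.
Opt9: not dominated (best memory).
Pareto-optimal: Opt2, Opt3, Opt4, Opt6, Opt8, Opt9 → 6.

6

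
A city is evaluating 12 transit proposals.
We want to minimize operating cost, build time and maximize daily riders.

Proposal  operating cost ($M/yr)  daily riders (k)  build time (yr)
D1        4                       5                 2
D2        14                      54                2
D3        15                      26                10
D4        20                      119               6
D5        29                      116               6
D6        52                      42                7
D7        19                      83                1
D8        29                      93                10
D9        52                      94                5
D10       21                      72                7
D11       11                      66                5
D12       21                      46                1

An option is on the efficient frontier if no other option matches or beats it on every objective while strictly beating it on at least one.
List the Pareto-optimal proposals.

D1: not dominated (best operating cost).
D2: not dominated.
D3: dominated by D2 (operating cost 14≤15, daily riders 54≥26, build time 2≤10).
D4: not dominated (best daily riders).
D5: dominated by D4 (operating cost 20≤29, daily riders 119≥116, build time 6≤6).
D6: dominated by D2 (operating cost 14≤52, daily riders 54≥42, build time 2≤7).
D7: not dominated.
D8: dominated by D4 (operating cost 20≤29, daily riders 119≥93, build time 6≤10).
D9: not dominated.
D10: dominated by D4 (operating cost 20≤21, daily riders 119≥72, build time 6≤7).
D11: not dominated.
D12: dominated by D7 (operating cost 19≤21, daily riders 83≥46, build time 1≤1).

D1, D2, D4, D7, D9, D11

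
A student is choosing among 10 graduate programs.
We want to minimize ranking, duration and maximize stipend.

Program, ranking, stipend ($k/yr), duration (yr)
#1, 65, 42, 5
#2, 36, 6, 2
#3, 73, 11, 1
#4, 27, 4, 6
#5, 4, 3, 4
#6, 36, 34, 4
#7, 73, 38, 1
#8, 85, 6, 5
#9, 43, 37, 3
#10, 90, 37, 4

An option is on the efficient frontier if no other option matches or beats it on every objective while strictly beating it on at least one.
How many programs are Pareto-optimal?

#1: not dominated (best stipend).
#2: not dominated.
#3: dominated by #7 (ranking 73≤73, stipend 38≥11, duration 1≤1).
#4: not dominated.
#5: not dominated (best ranking).
#6: not dominated.
#7: not dominated.
#8: dominated by #1 (ranking 65≤85, stipend 42≥6, duration 5≤5).
#9: not dominated.
#10: dominated by #7 (ranking 73≤90, stipend 38≥37, duration 1≤4).
Pareto-optimal: #1, #2, #4, #5, #6, #7, #9 → 7.

7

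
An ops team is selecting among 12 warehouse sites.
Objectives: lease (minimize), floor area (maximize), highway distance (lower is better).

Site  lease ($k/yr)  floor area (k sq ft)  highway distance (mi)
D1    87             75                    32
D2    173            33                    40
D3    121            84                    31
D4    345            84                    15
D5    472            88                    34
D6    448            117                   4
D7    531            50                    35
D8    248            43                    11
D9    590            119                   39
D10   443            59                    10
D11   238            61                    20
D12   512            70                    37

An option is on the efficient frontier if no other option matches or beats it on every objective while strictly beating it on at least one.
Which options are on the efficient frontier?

D1, D3, D4, D6, D8, D9, D10, D11

D1: not dominated (best lease).
D2: dominated by D1 (lease 87≤173, floor area 75≥33, highway distance 32≤40).
D3: not dominated.
D4: not dominated.
D5: dominated by D6 (lease 448≤472, floor area 117≥88, highway distance 4≤34).
D6: not dominated (best highway distance).
D7: dominated by D1 (lease 87≤531, floor area 75≥50, highway distance 32≤35).
D8: not dominated.
D9: not dominated (best floor area).
D10: not dominated.
D11: not dominated.
D12: dominated by D1 (lease 87≤512, floor area 75≥70, highway distance 32≤37).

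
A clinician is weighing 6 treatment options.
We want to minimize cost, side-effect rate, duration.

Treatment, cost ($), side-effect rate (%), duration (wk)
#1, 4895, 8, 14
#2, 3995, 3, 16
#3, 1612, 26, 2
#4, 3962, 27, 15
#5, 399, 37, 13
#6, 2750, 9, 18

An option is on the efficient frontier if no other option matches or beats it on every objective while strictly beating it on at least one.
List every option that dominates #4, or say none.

#3: cost 1612≤3962, side-effect rate 26≤27, duration 2≤15 — dominates #4.
Others (#1, #2, #5, #6) are each worse than #4 on at least one objective.

#3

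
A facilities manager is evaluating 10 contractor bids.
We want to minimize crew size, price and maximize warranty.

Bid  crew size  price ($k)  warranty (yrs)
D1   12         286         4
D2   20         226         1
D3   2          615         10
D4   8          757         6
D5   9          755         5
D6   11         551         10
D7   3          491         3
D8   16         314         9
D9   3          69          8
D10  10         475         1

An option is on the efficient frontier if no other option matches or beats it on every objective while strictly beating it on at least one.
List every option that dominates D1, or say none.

D9: crew size 3≤12, price 69≤286, warranty 8≥4 — dominates D1.
Others (D2, D3, D4, D5, D6, D7, D8, D10) are each worse than D1 on at least one objective.

D9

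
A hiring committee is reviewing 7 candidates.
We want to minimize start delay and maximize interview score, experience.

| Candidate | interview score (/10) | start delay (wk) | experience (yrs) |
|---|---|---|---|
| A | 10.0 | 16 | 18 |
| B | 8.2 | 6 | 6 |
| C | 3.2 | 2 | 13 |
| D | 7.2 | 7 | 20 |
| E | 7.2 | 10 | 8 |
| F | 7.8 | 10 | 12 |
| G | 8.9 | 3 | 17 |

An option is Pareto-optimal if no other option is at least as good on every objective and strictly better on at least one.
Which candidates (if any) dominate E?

D: interview score 7.2≥7.2, start delay 7≤10, experience 20≥8 — dominates E.
F: interview score 7.8≥7.2, start delay 10≤10, experience 12≥8 — dominates E.
G: interview score 8.9≥7.2, start delay 3≤10, experience 17≥8 — dominates E.
Others (A, B, C) are each worse than E on at least one objective.

D, F, G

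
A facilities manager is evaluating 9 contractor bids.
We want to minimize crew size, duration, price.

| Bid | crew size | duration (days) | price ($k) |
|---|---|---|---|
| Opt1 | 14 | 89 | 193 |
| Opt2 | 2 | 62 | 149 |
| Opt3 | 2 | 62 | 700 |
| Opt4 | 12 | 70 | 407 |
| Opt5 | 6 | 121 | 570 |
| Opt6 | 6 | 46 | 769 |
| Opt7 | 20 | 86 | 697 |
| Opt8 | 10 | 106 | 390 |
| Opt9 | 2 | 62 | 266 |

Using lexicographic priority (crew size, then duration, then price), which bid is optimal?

First minimize crew size: best is 2, kept {Opt2, Opt3, Opt9}.
Then minimize duration: best is 62, kept {Opt2, Opt3, Opt9}.
Then minimize price: best is 149, kept {Opt2}.

Opt2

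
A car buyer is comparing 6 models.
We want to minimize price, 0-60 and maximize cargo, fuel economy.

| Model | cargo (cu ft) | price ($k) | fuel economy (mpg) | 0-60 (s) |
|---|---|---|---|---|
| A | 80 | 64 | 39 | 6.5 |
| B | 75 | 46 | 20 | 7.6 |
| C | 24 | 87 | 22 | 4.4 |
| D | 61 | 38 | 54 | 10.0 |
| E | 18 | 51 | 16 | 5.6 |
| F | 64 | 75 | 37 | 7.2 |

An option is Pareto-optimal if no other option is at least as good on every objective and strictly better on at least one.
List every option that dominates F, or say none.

A: cargo 80≥64, price 64≤75, fuel economy 39≥37, 0-60 6.5≤7.2 — dominates F.
Others (B, C, D, E) are each worse than F on at least one objective.

A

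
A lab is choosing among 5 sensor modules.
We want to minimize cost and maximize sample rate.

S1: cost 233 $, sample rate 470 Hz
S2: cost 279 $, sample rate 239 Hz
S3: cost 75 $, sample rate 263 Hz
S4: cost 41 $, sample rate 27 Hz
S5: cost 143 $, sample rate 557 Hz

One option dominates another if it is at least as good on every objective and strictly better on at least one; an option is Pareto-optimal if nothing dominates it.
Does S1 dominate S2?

Yes

S1 vs S2: cost 233≤279, sample rate 470≥239 — S1 is at least as good on every objective with at least one strict improvement.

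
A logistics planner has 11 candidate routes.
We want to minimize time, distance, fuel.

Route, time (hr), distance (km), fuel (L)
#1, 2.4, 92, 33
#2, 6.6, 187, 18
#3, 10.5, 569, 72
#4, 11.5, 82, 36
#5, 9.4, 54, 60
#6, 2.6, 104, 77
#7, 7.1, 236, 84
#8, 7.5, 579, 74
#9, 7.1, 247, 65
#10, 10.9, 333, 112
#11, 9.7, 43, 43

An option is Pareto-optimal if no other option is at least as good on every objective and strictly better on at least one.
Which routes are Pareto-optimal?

#1: not dominated (best time).
#2: not dominated (best fuel).
#3: dominated by #1 (time 2.4≤10.5, distance 92≤569, fuel 33≤72).
#4: not dominated.
#5: not dominated.
#6: dominated by #1 (time 2.4≤2.6, distance 92≤104, fuel 33≤77).
#7: dominated by #1 (time 2.4≤7.1, distance 92≤236, fuel 33≤84).
#8: dominated by #1 (time 2.4≤7.5, distance 92≤579, fuel 33≤74).
#9: dominated by #1 (time 2.4≤7.1, distance 92≤247, fuel 33≤65).
#10: dominated by #1 (time 2.4≤10.9, distance 92≤333, fuel 33≤112).
#11: not dominated (best distance).

#1, #2, #4, #5, #11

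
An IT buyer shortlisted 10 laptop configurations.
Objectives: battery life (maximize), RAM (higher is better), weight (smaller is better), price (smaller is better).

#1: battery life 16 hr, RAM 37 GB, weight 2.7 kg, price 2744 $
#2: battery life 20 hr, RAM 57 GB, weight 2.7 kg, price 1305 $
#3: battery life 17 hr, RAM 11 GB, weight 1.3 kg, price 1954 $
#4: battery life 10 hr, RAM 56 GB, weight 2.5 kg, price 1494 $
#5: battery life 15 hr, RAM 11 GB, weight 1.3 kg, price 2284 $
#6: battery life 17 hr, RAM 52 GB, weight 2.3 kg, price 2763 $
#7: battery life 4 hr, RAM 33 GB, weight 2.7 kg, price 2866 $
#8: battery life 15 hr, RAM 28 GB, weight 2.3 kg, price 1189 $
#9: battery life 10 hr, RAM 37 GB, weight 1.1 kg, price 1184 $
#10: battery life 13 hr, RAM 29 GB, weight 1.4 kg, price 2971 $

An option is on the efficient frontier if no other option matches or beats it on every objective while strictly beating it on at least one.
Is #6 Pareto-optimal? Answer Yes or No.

#1: worse on battery life (16 vs 17).
#2: worse on weight (2.7 vs 2.3).
#3: worse on RAM (11 vs 52).
#4: worse on battery life (10 vs 17).
#5: worse on battery life (15 vs 17).
#7: worse on battery life (4 vs 17).
#8: worse on battery life (15 vs 17).
#9: worse on battery life (10 vs 17).
#10: worse on battery life (13 vs 17).
No option is at least as good as #6 on every objective and strictly better on one.

Yes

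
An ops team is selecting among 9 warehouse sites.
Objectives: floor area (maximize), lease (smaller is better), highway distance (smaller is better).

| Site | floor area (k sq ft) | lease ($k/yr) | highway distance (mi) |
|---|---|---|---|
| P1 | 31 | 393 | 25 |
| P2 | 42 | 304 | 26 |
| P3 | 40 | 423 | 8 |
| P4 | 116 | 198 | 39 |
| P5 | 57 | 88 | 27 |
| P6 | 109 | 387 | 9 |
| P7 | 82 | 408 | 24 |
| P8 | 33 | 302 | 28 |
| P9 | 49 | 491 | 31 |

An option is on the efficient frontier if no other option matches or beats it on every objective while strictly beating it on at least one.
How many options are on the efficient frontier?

P1: dominated by P6 (floor area 109≥31, lease 387≤393, highway distance 9≤25).
P2: not dominated.
P3: not dominated (best highway distance).
P4: not dominated (best floor area).
P5: not dominated (best lease).
P6: not dominated.
P7: dominated by P6 (floor area 109≥82, lease 387≤408, highway distance 9≤24).
P8: dominated by P5 (floor area 57≥33, lease 88≤302, highway distance 27≤28).
P9: dominated by P5 (floor area 57≥49, lease 88≤491, highway distance 27≤31).
Pareto-optimal: P2, P3, P4, P5, P6 → 5.

5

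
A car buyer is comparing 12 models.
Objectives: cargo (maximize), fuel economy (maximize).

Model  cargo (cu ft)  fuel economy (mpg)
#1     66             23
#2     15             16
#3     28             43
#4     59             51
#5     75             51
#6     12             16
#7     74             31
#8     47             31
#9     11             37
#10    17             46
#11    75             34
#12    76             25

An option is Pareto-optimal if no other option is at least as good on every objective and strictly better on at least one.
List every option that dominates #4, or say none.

#5: cargo 75≥59, fuel economy 51≥51 — dominates #4.
Others (#1, #2, #3, #6, #7, #8, #9, #10, #11, #12) are each worse than #4 on at least one objective.

#5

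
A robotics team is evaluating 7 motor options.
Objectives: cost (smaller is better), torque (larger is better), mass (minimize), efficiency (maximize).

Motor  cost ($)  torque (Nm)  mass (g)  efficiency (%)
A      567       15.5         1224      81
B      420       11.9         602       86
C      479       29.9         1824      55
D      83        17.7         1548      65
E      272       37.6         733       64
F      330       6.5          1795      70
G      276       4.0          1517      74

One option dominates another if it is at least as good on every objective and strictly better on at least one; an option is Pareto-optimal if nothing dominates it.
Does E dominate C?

Yes

E vs C: cost 272≤479, torque 37.6≥29.9, mass 733≤1824, efficiency 64≥55 — E is at least as good on every objective with at least one strict improvement.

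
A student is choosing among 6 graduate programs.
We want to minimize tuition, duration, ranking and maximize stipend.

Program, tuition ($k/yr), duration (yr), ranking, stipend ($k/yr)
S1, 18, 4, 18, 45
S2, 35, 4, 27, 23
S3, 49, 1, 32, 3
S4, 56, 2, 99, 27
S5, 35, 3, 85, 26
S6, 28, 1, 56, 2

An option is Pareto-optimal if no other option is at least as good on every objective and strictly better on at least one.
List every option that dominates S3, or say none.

S1: worse on duration (4 vs 1).
S2: worse on duration (4 vs 1).
S4: worse on tuition (56 vs 49).
S5: worse on duration (3 vs 1).
S6: worse on ranking (56 vs 32).
No option dominates S3.

none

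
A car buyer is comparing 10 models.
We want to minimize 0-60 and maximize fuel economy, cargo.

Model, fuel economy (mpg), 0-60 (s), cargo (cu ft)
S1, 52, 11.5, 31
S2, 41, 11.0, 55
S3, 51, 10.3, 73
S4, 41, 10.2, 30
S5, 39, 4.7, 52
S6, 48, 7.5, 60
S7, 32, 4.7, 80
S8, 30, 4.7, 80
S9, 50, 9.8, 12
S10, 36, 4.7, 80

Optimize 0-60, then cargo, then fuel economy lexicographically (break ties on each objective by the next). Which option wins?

First minimize 0-60: best is 4.7, kept {S5, S7, S8, S10}.
Then maximize cargo: best is 80, kept {S7, S8, S10}.
Then maximize fuel economy: best is 36, kept {S10}.

S10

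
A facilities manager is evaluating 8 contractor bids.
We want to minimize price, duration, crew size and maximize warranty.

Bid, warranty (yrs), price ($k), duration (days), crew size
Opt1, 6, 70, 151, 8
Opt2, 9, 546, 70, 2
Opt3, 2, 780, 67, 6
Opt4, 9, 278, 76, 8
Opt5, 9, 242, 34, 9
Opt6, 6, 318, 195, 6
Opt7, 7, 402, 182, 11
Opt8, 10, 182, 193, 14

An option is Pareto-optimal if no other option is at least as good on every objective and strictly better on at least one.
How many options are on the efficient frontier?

Opt1: not dominated (best price).
Opt2: not dominated (best crew size).
Opt3: not dominated.
Opt4: not dominated.
Opt5: not dominated (best duration).
Opt6: not dominated.
Opt7: dominated by Opt4 (warranty 9≥7, price 278≤402, duration 76≤182, crew size 8≤11).
Opt8: not dominated (best warranty).
Pareto-optimal: Opt1, Opt2, Opt3, Opt4, Opt5, Opt6, Opt8 → 7.

7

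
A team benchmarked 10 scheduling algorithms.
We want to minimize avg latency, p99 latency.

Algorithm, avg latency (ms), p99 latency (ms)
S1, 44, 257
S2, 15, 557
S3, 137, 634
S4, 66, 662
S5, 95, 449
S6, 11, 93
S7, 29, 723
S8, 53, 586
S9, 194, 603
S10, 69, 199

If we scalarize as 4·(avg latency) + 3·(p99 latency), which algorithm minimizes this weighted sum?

S6

S1: 4·44 + 3·257 = 947
S2: 4·15 + 3·557 = 1731
S3: 4·137 + 3·634 = 2450
S4: 4·66 + 3·662 = 2250
S5: 4·95 + 3·449 = 1727
S6: 4·11 + 3·93 = 323
S7: 4·29 + 3·723 = 2285
S8: 4·53 + 3·586 = 1970
S9: 4·194 + 3·603 = 2585
S10: 4·69 + 3·199 = 873
Lowest: S6 at 323.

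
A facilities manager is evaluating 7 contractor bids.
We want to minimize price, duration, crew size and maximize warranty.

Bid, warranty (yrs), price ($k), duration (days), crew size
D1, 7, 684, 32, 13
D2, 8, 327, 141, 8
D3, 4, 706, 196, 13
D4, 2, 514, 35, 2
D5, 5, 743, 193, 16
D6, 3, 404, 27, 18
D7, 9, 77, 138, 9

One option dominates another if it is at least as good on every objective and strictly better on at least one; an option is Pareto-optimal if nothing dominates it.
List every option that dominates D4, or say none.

D1: worse on price (684 vs 514).
D2: worse on duration (141 vs 35).
D3: worse on price (706 vs 514).
D5: worse on price (743 vs 514).
D6: worse on crew size (18 vs 2).
D7: worse on duration (138 vs 35).
No option dominates D4.

none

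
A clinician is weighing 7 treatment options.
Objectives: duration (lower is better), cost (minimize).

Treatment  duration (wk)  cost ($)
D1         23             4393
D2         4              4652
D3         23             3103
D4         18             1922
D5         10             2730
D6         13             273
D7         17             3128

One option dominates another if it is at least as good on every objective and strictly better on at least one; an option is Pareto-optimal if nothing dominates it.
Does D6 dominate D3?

D6 vs D3: duration 13≤23, cost 273≤3103 — D6 is at least as good on every objective with at least one strict improvement.

Yes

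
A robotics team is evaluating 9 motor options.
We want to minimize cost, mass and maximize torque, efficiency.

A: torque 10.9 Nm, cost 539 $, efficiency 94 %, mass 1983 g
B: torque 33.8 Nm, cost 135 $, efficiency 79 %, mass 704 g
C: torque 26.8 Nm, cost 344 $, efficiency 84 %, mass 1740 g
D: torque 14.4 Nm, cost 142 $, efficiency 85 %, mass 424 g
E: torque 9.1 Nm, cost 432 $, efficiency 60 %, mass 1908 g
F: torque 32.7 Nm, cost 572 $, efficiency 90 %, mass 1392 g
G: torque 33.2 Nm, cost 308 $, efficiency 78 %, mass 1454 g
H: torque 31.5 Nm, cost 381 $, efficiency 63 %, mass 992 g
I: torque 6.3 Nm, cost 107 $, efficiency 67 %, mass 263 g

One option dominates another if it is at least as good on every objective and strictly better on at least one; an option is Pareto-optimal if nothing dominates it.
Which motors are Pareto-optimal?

A, B, C, D, F, I

A: not dominated (best efficiency).
B: not dominated (best torque).
C: not dominated.
D: not dominated.
E: dominated by B (torque 33.8≥9.1, cost 135≤432, efficiency 79≥60, mass 704≤1908).
F: not dominated.
G: dominated by B (torque 33.8≥33.2, cost 135≤308, efficiency 79≥78, mass 704≤1454).
H: dominated by B (torque 33.8≥31.5, cost 135≤381, efficiency 79≥63, mass 704≤992).
I: not dominated (best cost).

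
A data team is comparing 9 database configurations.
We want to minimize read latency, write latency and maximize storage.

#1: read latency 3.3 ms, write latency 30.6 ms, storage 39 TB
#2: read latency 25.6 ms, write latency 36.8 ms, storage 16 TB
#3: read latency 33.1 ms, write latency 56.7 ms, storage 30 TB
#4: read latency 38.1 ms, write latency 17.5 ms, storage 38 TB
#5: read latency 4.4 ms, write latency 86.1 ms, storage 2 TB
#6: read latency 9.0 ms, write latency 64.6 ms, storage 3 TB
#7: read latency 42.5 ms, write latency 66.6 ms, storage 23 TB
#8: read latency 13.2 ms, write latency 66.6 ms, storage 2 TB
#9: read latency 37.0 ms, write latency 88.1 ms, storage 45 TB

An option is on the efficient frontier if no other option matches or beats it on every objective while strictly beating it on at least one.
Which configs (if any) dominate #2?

#1

#1: read latency 3.3≤25.6, write latency 30.6≤36.8, storage 39≥16 — dominates #2.
Others (#3, #4, #5, #6, #7, #8, #9) are each worse than #2 on at least one objective.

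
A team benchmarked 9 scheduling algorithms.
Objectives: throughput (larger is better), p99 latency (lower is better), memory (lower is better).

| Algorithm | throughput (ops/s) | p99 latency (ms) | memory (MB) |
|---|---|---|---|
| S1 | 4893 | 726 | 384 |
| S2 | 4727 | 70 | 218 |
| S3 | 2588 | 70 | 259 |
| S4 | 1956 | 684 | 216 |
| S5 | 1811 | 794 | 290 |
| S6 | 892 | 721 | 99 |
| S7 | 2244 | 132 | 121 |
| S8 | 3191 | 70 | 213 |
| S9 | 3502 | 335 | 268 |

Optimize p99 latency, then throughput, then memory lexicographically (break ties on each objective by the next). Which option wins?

S2

First minimize p99 latency: best is 70, kept {S2, S3, S8}.
Then maximize throughput: best is 4727, kept {S2}.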